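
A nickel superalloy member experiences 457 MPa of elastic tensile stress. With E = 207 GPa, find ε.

ε = σ/E = 457 / 207000 = 2.21×10⁻³.

2.21×10⁻³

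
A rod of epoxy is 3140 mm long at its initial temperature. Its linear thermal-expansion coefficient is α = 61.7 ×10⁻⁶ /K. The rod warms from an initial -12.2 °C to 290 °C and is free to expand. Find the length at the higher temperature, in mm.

3198.5 mm

ΔT = 290 − (-12.2) = 302.2 K.
ΔL = α·L₀·ΔT = 61.7×10⁻⁶ × 3140 mm × 302.2 K = 58.5 mm.
L = L₀ + ΔL = 3140 + 58.5 = 3198.5 mm.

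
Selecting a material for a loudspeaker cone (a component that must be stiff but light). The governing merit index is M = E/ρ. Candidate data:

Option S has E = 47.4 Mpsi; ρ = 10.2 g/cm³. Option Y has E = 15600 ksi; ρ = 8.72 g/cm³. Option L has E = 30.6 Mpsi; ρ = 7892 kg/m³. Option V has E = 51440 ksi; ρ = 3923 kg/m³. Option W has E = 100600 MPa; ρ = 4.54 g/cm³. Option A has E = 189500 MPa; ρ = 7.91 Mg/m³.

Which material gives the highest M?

In SI units:
  option S: E = 326.8 GPa, ρ = 10200 kg/m³
  option Y: E = 107.6 GPa, ρ = 8720 kg/m³
  option L: E = 211.0 GPa, ρ = 7892 kg/m³
  option V: E = 354.7 GPa, ρ = 3923 kg/m³
  option W: E = 100.6 GPa, ρ = 4540 kg/m³
  option A: E = 189.5 GPa, ρ = 7910 kg/m³
  option V: M = 90.4 MN·m/kg
  option S: M = 32.0 MN·m/kg
  option L: M = 26.7 MN·m/kg
  option A: M = 24.0 MN·m/kg
  option W: M = 22.2 MN·m/kg
  option Y: M = 12.3 MN·m/kg
Highest index: option V.

option V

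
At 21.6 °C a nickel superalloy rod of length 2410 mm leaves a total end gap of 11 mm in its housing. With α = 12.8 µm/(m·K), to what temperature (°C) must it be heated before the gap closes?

α·L₀·ΔT = 11.0 mm ⇒ ΔT = 11.0 / (12.8×10⁻⁶ × 2410.0) = 356.6 K.
T = 21.6 + 356.6 = 378.2 °C.

378 °C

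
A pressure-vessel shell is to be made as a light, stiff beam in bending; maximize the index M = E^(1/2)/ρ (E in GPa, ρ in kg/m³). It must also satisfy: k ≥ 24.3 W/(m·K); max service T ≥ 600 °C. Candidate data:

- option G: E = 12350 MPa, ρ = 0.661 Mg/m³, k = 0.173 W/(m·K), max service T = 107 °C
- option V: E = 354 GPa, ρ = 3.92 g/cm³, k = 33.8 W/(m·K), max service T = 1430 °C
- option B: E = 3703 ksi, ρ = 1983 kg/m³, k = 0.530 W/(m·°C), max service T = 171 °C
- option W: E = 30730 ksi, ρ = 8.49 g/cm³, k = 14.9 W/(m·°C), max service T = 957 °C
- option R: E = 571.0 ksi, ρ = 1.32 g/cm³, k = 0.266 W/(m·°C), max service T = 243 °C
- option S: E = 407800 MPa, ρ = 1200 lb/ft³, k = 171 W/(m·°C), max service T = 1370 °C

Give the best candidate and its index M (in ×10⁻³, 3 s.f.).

Screen on constraints: k ≥ 24.3 W/(m·K); max service T ≥ 600 °C. Survivors: option V, option S.
Putting every candidate on a common basis:
  option V: E = 354.0 GPa, ρ = 3920 kg/m³
  option S: E = 407.8 GPa, ρ = 19220 kg/m³
  option V: M = 4.80×10⁻³
  option S: M = 1.05×10⁻³
Highest index: option V.

option V, M = 4.80×10⁻³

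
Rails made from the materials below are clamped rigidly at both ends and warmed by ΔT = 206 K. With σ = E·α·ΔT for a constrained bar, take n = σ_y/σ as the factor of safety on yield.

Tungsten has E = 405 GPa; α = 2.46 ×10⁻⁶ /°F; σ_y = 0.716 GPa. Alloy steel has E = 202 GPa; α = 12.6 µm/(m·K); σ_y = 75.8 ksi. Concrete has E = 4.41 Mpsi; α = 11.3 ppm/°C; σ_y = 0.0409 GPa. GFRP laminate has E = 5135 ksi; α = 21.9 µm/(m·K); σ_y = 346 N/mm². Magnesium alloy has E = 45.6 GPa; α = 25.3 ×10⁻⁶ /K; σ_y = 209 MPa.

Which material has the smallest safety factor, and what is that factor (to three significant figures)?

Converting E to GPa, α to ×10⁻⁶/K, σ_y to MPa, then σ and n for each:
  tungsten: E = 405.0, α = 4.43, σ_y = 716.0 → σ = 369 MPa, n = 1.94
  alloy steel: E = 202.0, α = 12.6, σ_y = 522.6 → σ = 524 MPa, n = 0.997
  concrete: E = 30.41, α = 11.3, σ_y = 40.90 → σ = 70.8 MPa, n = 0.578
  GFRP laminate: E = 35.40, α = 21.9, σ_y = 346.0 → σ = 160 MPa, n = 2.17
  magnesium alloy: E = 45.60, α = 25.3, σ_y = 209.0 → σ = 238 MPa, n = 0.879
The minimum is concrete at n = 0.578.

concrete, n = 0.578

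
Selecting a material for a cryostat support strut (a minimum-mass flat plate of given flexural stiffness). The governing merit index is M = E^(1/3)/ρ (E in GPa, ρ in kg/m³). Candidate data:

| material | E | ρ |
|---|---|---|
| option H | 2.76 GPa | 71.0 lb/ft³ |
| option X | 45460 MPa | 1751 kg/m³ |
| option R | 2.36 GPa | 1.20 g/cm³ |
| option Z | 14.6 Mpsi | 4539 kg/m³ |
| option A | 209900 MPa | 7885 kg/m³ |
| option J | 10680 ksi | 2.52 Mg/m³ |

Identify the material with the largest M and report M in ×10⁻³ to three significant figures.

option X, M = 2.04×10⁻³

Normalizing units and computing the index:
  option H: E = 2.760 GPa, ρ = 1137 kg/m³
  option X: E = 45.46 GPa, ρ = 1751 kg/m³
  option R: E = 2.360 GPa, ρ = 1200 kg/m³
  option Z: E = 100.7 GPa, ρ = 4539 kg/m³
  option A: E = 209.9 GPa, ρ = 7885 kg/m³
  option J: E = 73.64 GPa, ρ = 2520 kg/m³
  option X: M = 2.04×10⁻³
  option J: M = 1.66×10⁻³
  option H: M = 1.23×10⁻³
  option R: M = 1.11×10⁻³
  option Z: M = 1.02×10⁻³
  option A: M = 0.754×10⁻³
Option X has the largest M.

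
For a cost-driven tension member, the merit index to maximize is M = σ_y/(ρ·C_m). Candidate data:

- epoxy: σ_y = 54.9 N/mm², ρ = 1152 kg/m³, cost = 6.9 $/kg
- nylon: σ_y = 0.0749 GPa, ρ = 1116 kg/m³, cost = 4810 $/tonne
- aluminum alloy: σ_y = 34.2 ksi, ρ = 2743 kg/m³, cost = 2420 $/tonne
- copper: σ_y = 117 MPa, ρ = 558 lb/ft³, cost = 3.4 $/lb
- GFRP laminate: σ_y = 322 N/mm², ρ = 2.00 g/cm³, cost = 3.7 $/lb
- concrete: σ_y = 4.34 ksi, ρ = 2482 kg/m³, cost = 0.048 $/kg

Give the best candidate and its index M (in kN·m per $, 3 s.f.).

In SI units:
  epoxy: σ_y = 54.90 MPa, ρ = 1152 kg/m³, cost = 6.900 $/kg
  nylon: σ_y = 74.90 MPa, ρ = 1116 kg/m³, cost = 4.810 $/kg
  aluminum alloy: σ_y = 235.8 MPa, ρ = 2743 kg/m³, cost = 2.420 $/kg
  copper: σ_y = 117.0 MPa, ρ = 8938 kg/m³, cost = 7.496 $/kg
  GFRP laminate: σ_y = 322.0 MPa, ρ = 2000 kg/m³, cost = 8.157 $/kg
  concrete: σ_y = 29.92 MPa, ρ = 2482 kg/m³, cost = 0.04800 $/kg
  concrete: M = 251 kN·m per $
  aluminum alloy: M = 35.5 kN·m per $
  GFRP laminate: M = 19.7 kN·m per $
  nylon: M = 14.0 kN·m per $
  epoxy: M = 6.91 kN·m per $
  copper: M = 1.75 kN·m per $
Concrete has the largest M.

concrete, M = 251 kN·m per $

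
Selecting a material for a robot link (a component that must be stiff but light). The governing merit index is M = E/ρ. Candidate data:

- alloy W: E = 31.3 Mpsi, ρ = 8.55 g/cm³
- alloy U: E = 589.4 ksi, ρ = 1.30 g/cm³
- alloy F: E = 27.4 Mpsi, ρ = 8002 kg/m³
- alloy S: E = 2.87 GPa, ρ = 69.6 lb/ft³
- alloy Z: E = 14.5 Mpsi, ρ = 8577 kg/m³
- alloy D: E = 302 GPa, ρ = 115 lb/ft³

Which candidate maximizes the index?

Convert each candidate to consistent units, then evaluate M:
  alloy W: E = 215.8 GPa, ρ = 8550 kg/m³
  alloy U: E = 4.064 GPa, ρ = 1300 kg/m³
  alloy F: E = 188.9 GPa, ρ = 8002 kg/m³
  alloy S: E = 2.870 GPa, ρ = 1115 kg/m³
  alloy Z: E = 99.97 GPa, ρ = 8577 kg/m³
  alloy D: E = 302.0 GPa, ρ = 1842 kg/m³
  alloy D: M = 164 MN·m/kg
  alloy W: M = 25.2 MN·m/kg
  alloy F: M = 23.6 MN·m/kg
  alloy Z: M = 11.7 MN·m/kg
  alloy U: M = 3.13 MN·m/kg
  alloy S: M = 2.57 MN·m/kg
Alloy D has the largest M.

alloy D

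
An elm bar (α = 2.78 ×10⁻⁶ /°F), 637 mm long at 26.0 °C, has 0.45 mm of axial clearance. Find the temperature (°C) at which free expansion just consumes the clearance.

α = 2.78×10⁻⁶/°F × 9/5 = 5.00×10⁻⁶/K.
α·L₀·ΔT = 0.45 mm ⇒ ΔT = 0.45 / (5.00×10⁻⁶ × 637.0) = 141.2 K.
T = 26.0 + 141.2 = 167.2 °C.

167 °C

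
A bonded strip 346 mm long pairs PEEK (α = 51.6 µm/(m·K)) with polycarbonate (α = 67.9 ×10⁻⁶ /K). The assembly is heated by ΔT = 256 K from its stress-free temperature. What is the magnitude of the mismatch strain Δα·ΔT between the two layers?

Δα = |51.6 − 67.9|×10⁻⁶/K = 16.3×10⁻⁶/K.
Mismatch strain = Δα·ΔT = 16.3×10⁻⁶ × 256.0 = 4.17×10⁻³.

4.17×10⁻³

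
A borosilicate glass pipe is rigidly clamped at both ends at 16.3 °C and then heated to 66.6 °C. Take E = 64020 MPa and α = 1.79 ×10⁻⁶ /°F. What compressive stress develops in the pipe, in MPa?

E = 64020 MPa = 64.02 GPa.
α = 1.79×10⁻⁶/°F × 9/5 = 3.22×10⁻⁶/K.
ΔT = 50.30 K. Constrained thermal stress σ = E·α·ΔT = 64.02×10³ MPa × 3.22×10⁻⁶ × 50.30 = 10.4 MPa (compressive).

10.4 MPa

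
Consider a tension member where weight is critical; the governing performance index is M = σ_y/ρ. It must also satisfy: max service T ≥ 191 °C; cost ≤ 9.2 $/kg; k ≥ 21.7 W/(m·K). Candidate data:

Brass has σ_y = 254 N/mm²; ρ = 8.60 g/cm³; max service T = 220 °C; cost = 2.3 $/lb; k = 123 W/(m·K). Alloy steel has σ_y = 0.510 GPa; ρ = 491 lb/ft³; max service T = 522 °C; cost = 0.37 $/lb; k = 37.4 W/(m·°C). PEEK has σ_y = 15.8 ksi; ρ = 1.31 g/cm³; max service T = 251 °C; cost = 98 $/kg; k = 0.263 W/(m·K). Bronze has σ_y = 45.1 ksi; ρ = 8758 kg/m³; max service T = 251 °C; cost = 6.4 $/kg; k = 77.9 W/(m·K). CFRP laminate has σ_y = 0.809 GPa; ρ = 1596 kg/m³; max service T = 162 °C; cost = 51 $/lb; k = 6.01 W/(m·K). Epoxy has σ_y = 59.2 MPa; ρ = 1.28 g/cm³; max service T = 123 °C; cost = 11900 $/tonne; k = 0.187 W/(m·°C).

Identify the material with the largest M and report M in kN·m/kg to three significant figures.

alloy steel, M = 64.8 kN·m/kg

Screen on constraints: max service T ≥ 191 °C; cost ≤ 9.2 $/kg; k ≥ 21.7 W/(m·K). Survivors: brass, alloy steel, bronze.
After converting to SI:
  brass: σ_y = 254.0 MPa, ρ = 8600 kg/m³
  alloy steel: σ_y = 510.0 MPa, ρ = 7865 kg/m³
  bronze: σ_y = 311.0 MPa, ρ = 8758 kg/m³
  alloy steel: M = 64.8 kN·m/kg
  bronze: M = 35.5 kN·m/kg
  brass: M = 29.5 kN·m/kg
Alloy steel has the largest M.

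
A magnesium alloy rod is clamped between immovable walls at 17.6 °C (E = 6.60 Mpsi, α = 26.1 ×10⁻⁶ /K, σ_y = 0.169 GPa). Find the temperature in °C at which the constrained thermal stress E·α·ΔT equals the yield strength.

E = 6.60 Mpsi = 45.51 GPa.
σ_y = 0.169 GPa = 169.0 MPa.
E·α·ΔT = 169.0 MPa ⇒ ΔT = 169.0 / (45.51×10³ × 26.1×10⁻⁶) = 142.3 K.
T = 17.6 + 142.3 = 159.9 °C.

160 °C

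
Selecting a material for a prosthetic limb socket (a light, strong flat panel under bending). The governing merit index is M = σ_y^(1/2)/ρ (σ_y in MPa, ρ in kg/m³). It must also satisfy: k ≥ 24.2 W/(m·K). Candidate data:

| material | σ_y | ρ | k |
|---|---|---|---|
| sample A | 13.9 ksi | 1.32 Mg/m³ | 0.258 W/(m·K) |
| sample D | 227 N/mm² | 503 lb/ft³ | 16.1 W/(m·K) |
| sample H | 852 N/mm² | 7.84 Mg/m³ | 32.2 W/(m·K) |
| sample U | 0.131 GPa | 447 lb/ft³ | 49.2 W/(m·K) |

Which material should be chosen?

Screen on constraints: k ≥ 24.2 W/(m·K). Survivors: sample H, sample U.
After converting to SI:
  sample H: σ_y = 852.0 MPa, ρ = 7840 kg/m³
  sample U: σ_y = 131.0 MPa, ρ = 7160 kg/m³
  sample H: M = 3.72×10⁻³
  sample U: M = 1.60×10⁻³
Sample H has the largest M.

sample H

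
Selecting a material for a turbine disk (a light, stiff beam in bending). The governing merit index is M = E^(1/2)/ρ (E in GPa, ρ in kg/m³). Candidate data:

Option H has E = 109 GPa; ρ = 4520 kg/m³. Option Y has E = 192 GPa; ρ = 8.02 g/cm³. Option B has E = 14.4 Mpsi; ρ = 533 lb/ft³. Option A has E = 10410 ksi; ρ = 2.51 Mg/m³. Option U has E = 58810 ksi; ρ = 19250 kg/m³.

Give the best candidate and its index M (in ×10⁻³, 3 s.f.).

option A, M = 3.38×10⁻³

Convert each candidate to consistent units, then evaluate M:
  option H: E = 109.0 GPa, ρ = 4520 kg/m³
  option Y: E = 192.0 GPa, ρ = 8020 kg/m³
  option B: E = 99.28 GPa, ρ = 8538 kg/m³
  option A: E = 71.77 GPa, ρ = 2510 kg/m³
  option U: E = 405.5 GPa, ρ = 19250 kg/m³
  option A: M = 3.38×10⁻³
  option H: M = 2.31×10⁻³
  option Y: M = 1.73×10⁻³
  option B: M = 1.17×10⁻³
  option U: M = 1.05×10⁻³
Option A has the largest M.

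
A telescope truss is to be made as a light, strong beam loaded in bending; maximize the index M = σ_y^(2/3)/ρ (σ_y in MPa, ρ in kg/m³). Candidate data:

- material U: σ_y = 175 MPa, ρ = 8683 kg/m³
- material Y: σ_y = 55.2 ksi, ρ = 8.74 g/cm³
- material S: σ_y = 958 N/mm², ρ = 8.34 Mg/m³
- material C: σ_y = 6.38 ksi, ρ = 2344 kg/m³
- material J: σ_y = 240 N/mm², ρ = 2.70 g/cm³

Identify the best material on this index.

material J

Convert each candidate to consistent units, then evaluate M:
  material U: σ_y = 175.0 MPa, ρ = 8683 kg/m³
  material Y: σ_y = 380.6 MPa, ρ = 8740 kg/m³
  material S: σ_y = 958.0 MPa, ρ = 8340 kg/m³
  material C: σ_y = 43.99 MPa, ρ = 2344 kg/m³
  material J: σ_y = 240.0 MPa, ρ = 2700 kg/m³
  material J: M = 14.3×10⁻³
  material S: M = 11.7×10⁻³
  material Y: M = 6.01×10⁻³
  material C: M = 5.32×10⁻³
  material U: M = 3.60×10⁻³
Material J has the largest M.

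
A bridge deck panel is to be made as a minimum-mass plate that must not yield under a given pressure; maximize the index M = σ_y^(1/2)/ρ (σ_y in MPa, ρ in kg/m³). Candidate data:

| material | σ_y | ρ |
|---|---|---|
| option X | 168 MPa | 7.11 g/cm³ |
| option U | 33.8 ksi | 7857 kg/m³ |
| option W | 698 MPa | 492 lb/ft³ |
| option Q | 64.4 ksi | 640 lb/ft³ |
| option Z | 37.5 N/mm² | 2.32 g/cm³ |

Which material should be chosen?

option W

Convert each candidate to consistent units, then evaluate M:
  option X: σ_y = 168.0 MPa, ρ = 7110 kg/m³
  option U: σ_y = 233.0 MPa, ρ = 7857 kg/m³
  option W: σ_y = 698.0 MPa, ρ = 7881 kg/m³
  option Q: σ_y = 444.0 MPa, ρ = 10250 kg/m³
  option Z: σ_y = 37.50 MPa, ρ = 2320 kg/m³
  option W: M = 3.35×10⁻³
  option Z: M = 2.64×10⁻³
  option Q: M = 2.06×10⁻³
  option U: M = 1.94×10⁻³
  option X: M = 1.82×10⁻³
Option W ranks first.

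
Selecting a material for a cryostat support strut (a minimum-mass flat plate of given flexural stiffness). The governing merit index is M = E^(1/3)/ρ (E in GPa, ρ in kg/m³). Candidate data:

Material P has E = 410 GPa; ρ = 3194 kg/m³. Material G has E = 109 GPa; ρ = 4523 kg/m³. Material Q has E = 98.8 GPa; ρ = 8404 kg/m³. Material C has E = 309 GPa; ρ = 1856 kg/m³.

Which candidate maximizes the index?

Computing M directly (units already consistent):
  material C: M = 3.64×10⁻³
  material P: M = 2.33×10⁻³
  material G: M = 1.06×10⁻³
  material Q: M = 0.550×10⁻³
Material C has the largest M.

material C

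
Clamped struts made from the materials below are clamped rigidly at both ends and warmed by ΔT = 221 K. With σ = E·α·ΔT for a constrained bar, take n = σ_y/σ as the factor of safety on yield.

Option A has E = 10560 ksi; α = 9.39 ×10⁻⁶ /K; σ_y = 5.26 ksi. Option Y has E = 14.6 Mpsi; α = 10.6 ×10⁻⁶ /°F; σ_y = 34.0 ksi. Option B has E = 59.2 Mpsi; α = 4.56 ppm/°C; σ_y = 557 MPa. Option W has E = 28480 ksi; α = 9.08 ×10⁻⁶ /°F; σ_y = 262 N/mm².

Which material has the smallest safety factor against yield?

In consistent units (E in GPa, α in ×10⁻⁶/K, σ_y in MPa):
  option A: E = 72.81, α = 9.39, σ_y = 36.27 → σ = 151 MPa, n = 0.240
  option Y: E = 100.7, α = 19.1, σ_y = 234.4 → σ = 424 MPa, n = 0.552
  option B: E = 408.2, α = 4.56, σ_y = 557.0 → σ = 411 MPa, n = 1.35
  option W: E = 196.4, α = 16.3, σ_y = 262.0 → σ = 709 MPa, n = 0.369
Smallest n: option A with n = 0.240.

option A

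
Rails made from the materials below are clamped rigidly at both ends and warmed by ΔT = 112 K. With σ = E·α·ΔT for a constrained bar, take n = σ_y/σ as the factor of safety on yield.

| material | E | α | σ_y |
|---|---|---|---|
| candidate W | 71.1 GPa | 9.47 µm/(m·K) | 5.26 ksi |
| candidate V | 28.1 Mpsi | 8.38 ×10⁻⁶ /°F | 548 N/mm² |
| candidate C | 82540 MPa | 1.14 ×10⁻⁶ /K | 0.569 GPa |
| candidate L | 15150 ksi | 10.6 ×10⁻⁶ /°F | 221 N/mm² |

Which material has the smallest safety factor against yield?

In consistent units (E in GPa, α in ×10⁻⁶/K, σ_y in MPa):
  candidate W: E = 71.10, α = 9.47, σ_y = 36.27 → σ = 75.4 MPa, n = 0.481
  candidate V: E = 193.7, α = 15.1, σ_y = 548.0 → σ = 327 MPa, n = 1.67
  candidate C: E = 82.54, α = 1.14, σ_y = 569.0 → σ = 10.5 MPa, n = 54.0
  candidate L: E = 104.5, α = 19.1, σ_y = 221.0 → σ = 223 MPa, n = 0.990
Candidate W has the lowest safety factor, n = 0.481.

candidate W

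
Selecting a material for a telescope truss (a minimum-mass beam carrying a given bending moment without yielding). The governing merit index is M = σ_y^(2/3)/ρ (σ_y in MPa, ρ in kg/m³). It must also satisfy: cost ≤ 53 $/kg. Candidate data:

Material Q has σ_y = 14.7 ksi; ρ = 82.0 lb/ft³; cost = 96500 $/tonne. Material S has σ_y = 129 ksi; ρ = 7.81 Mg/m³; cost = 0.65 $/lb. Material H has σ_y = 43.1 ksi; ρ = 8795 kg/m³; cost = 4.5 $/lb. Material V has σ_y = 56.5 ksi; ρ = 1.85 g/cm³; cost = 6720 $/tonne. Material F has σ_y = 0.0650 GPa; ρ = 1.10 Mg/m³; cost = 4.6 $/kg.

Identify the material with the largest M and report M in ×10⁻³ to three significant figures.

material V, M = 28.8×10⁻³

Screen on constraints: cost ≤ 53 $/kg. Survivors: material S, material H, material V, material F.
Convert each candidate to consistent units, then evaluate M:
  material S: σ_y = 889.4 MPa, ρ = 7810 kg/m³
  material H: σ_y = 297.2 MPa, ρ = 8795 kg/m³
  material V: σ_y = 389.6 MPa, ρ = 1850 kg/m³
  material F: σ_y = 65.00 MPa, ρ = 1100 kg/m³
  material V: M = 28.8×10⁻³
  material F: M = 14.7×10⁻³
  material S: M = 11.8×10⁻³
  material H: M = 5.06×10⁻³
Material V ranks first.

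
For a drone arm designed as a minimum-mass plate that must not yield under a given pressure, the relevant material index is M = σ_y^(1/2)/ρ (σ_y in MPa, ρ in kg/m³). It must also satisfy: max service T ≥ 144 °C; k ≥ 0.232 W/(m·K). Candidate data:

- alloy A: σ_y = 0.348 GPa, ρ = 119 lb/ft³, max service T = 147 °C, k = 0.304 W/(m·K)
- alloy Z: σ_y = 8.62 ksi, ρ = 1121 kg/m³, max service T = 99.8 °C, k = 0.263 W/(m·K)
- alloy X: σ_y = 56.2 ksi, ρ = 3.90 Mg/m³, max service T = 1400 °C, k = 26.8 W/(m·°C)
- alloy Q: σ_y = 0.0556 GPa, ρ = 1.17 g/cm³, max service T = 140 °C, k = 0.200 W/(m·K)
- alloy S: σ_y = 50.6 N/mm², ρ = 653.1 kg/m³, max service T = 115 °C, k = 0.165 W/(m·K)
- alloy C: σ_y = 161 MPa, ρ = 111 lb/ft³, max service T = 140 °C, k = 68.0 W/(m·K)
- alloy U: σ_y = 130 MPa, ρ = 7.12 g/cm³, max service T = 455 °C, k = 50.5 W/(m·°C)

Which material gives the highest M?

Screen on constraints: max service T ≥ 144 °C; k ≥ 0.232 W/(m·K). Survivors: alloy A, alloy X, alloy U.
Putting every candidate on a common basis:
  alloy A: σ_y = 348.0 MPa, ρ = 1906 kg/m³
  alloy X: σ_y = 387.5 MPa, ρ = 3900 kg/m³
  alloy U: σ_y = 130.0 MPa, ρ = 7120 kg/m³
  alloy A: M = 9.79×10⁻³
  alloy X: M = 5.05×10⁻³
  alloy U: M = 1.60×10⁻³
Highest index: alloy A.

alloy A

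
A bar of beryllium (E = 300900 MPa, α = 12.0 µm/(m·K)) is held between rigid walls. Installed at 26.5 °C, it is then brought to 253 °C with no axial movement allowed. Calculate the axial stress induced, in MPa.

E = 300900 MPa = 300.9 GPa.
ΔT = 226.5 K. Constrained thermal stress σ = E·α·ΔT = 300.9×10³ MPa × 12.0×10⁻⁶ × 226.5 = 818 MPa (compressive).

818 MPa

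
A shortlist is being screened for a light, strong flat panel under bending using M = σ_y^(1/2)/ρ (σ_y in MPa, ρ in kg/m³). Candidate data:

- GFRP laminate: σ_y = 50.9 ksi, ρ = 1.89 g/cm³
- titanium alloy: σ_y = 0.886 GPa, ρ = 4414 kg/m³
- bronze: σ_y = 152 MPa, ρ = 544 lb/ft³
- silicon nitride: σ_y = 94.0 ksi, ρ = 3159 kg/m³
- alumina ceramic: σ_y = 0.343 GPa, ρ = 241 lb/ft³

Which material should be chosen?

Normalizing units and computing the index:
  GFRP laminate: σ_y = 350.9 MPa, ρ = 1890 kg/m³
  titanium alloy: σ_y = 886.0 MPa, ρ = 4414 kg/m³
  bronze: σ_y = 152.0 MPa, ρ = 8714 kg/m³
  silicon nitride: σ_y = 648.1 MPa, ρ = 3159 kg/m³
  alumina ceramic: σ_y = 343.0 MPa, ρ = 3860 kg/m³
  GFRP laminate: M = 9.91×10⁻³
  silicon nitride: M = 8.06×10⁻³
  titanium alloy: M = 6.74×10⁻³
  alumina ceramic: M = 4.80×10⁻³
  bronze: M = 1.41×10⁻³
GFRP laminate has the largest M.

GFRP laminate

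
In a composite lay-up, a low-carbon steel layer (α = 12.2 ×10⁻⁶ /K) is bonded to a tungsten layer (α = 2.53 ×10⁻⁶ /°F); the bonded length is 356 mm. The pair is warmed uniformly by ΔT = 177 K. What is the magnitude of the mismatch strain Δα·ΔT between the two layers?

1.35×10⁻³

tungsten: α = 2.53×10⁻⁶/°F × 9/5 = 4.55×10⁻⁶/K.
Δα = |12.2 − 4.55|×10⁻⁶/K = 7.65×10⁻⁶/K.
Mismatch strain = Δα·ΔT = 7.65×10⁻⁶ × 177.0 = 1.35×10⁻³.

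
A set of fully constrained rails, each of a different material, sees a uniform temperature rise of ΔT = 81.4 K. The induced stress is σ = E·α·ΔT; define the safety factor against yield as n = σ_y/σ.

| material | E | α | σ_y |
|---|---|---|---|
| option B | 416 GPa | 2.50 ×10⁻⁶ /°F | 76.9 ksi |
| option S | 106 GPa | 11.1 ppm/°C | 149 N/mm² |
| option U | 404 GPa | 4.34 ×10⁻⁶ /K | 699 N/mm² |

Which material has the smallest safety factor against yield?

option S

In consistent units (E in GPa, α in ×10⁻⁶/K, σ_y in MPa):
  option B: E = 416.0, α = 4.50, σ_y = 530.2 → σ = 152 MPa, n = 3.48
  option S: E = 106.0, α = 11.1, σ_y = 149.0 → σ = 95.8 MPa, n = 1.56
  option U: E = 404.0, α = 4.34, σ_y = 699.0 → σ = 143 MPa, n = 4.90
The minimum is option S at n = 1.56.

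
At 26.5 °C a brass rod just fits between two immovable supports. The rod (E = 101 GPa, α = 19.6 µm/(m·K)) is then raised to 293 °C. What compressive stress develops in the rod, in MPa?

528 MPa

ΔT = 266.5 K. Constrained thermal stress σ = E·α·ΔT = 101.0×10³ MPa × 19.6×10⁻⁶ × 266.5 = 528 MPa (compressive).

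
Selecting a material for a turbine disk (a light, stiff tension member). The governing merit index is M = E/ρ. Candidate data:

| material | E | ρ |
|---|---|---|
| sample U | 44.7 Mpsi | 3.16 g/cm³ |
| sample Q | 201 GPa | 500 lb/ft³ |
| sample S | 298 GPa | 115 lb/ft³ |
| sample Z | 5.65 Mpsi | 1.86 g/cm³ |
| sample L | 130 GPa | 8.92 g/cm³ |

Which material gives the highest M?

Putting every candidate on a common basis:
  sample U: E = 308.2 GPa, ρ = 3160 kg/m³
  sample Q: E = 201.0 GPa, ρ = 8009 kg/m³
  sample S: E = 298.0 GPa, ρ = 1842 kg/m³
  sample Z: E = 38.96 GPa, ρ = 1860 kg/m³
  sample L: E = 130.0 GPa, ρ = 8920 kg/m³
  sample S: M = 162 MN·m/kg
  sample U: M = 97.5 MN·m/kg
  sample Q: M = 25.1 MN·m/kg
  sample Z: M = 20.9 MN·m/kg
  sample L: M = 14.6 MN·m/kg
Sample S ranks first.

sample S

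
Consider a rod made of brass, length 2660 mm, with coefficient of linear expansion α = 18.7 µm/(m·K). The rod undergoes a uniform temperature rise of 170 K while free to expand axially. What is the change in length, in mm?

8.46 mm

ΔL = α·L₀·ΔT = 18.7×10⁻⁶ × 2660 mm × 170.0 K = 8.46 mm.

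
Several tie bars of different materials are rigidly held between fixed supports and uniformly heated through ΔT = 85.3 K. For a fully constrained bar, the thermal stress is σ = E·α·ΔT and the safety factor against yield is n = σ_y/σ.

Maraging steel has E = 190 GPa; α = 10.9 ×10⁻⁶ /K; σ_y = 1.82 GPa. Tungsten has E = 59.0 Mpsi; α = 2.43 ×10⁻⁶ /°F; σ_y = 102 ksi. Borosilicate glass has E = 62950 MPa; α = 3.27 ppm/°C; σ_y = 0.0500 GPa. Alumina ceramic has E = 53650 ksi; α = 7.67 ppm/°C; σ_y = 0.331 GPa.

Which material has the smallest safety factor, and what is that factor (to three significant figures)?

alumina ceramic, n = 1.37

In consistent units (E in GPa, α in ×10⁻⁶/K, σ_y in MPa):
  maraging steel: E = 190.0, α = 10.9, σ_y = 1820 → σ = 177 MPa, n = 10.3
  tungsten: E = 406.8, α = 4.37, σ_y = 703.3 → σ = 152 MPa, n = 4.63
  borosilicate glass: E = 62.95, α = 3.27, σ_y = 50.00 → σ = 17.6 MPa, n = 2.85
  alumina ceramic: E = 369.9, α = 7.67, σ_y = 331.0 → σ = 242 MPa, n = 1.37
The minimum is alumina ceramic at n = 1.37.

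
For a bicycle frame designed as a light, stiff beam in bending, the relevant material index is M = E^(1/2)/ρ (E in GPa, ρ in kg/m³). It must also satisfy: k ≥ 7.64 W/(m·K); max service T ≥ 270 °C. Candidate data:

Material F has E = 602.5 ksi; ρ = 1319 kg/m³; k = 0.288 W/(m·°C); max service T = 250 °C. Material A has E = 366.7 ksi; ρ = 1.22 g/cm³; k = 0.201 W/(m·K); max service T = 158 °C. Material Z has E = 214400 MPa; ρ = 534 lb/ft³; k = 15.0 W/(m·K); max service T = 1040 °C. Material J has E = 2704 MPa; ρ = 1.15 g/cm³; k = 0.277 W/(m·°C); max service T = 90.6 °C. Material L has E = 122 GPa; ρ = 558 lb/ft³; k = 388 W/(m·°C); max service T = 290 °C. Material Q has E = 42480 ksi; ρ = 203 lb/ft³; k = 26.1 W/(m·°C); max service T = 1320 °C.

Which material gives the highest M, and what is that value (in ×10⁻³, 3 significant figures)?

material Q, M = 5.26×10⁻³

Screen on constraints: k ≥ 7.64 W/(m·K); max service T ≥ 270 °C. Survivors: material Z, material L, material Q.
Normalizing units and computing the index:
  material Z: E = 214.4 GPa, ρ = 8554 kg/m³
  material L: E = 122.0 GPa, ρ = 8938 kg/m³
  material Q: E = 292.9 GPa, ρ = 3252 kg/m³
  material Q: M = 5.26×10⁻³
  material Z: M = 1.71×10⁻³
  material L: M = 1.24×10⁻³
Material Q has the largest M.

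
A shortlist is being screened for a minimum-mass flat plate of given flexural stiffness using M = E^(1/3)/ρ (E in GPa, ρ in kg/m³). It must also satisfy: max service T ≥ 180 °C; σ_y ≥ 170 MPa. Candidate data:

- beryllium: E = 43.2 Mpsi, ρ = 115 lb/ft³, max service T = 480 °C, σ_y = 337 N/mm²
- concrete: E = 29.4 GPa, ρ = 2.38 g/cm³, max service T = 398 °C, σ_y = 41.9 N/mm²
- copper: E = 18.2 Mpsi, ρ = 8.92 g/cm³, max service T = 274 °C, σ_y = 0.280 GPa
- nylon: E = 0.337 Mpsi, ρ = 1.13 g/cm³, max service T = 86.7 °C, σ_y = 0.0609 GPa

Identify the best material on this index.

beryllium

Screen on constraints: max service T ≥ 180 °C; σ_y ≥ 170 MPa. Survivors: beryllium, copper.
In SI units:
  beryllium: E = 297.9 GPa, ρ = 1842 kg/m³
  copper: E = 125.5 GPa, ρ = 8920 kg/m³
  beryllium: M = 3.63×10⁻³
  copper: M = 0.561×10⁻³
Beryllium ranks first.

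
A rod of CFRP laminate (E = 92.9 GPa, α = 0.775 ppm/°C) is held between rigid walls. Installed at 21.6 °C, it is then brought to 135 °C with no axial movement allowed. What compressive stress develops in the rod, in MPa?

8.16 MPa

ΔT = 113.4 K. Constrained thermal stress σ = E·α·ΔT = 92.90×10³ MPa × 0.775×10⁻⁶ × 113.4 = 8.16 MPa (compressive).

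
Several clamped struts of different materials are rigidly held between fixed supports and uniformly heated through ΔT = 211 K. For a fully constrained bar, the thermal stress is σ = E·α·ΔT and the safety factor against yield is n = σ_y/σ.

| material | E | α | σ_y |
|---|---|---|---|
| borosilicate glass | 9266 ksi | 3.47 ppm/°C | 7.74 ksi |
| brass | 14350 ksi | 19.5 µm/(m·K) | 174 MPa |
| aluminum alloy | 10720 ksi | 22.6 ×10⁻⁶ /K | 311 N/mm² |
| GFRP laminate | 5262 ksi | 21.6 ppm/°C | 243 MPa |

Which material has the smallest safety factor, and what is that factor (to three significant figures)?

brass, n = 0.427

Per material, after unit conversion:
  borosilicate glass: E = 63.89, α = 3.47, σ_y = 53.37 → σ = 46.8 MPa, n = 1.14
  brass: E = 98.94, α = 19.5, σ_y = 174.0 → σ = 407 MPa, n = 0.427
  aluminum alloy: E = 73.91, α = 22.6, σ_y = 311.0 → σ = 352 MPa, n = 0.882
  GFRP laminate: E = 36.28, α = 21.6, σ_y = 243.0 → σ = 165 MPa, n = 1.47
Brass has the lowest safety factor, n = 0.427.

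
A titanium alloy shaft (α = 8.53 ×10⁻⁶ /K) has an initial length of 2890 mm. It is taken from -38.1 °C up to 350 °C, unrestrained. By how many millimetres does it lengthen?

ΔT = 350 − (-38.1) = 388.1 K.
ΔL = α·L₀·ΔT = 8.53×10⁻⁶ × 2890 mm × 388.1 K = 9.57 mm.

9.57 mm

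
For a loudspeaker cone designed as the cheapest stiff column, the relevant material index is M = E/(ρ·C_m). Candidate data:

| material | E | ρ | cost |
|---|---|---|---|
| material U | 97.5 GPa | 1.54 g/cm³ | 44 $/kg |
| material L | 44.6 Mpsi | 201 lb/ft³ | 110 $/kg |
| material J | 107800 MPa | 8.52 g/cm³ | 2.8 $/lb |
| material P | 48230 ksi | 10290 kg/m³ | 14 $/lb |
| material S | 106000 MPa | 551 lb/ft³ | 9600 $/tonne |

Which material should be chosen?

material J

Putting every candidate on a common basis:
  material U: E = 97.50 GPa, ρ = 1540 kg/m³, cost = 44.00 $/kg
  material L: E = 307.5 GPa, ρ = 3220 kg/m³, cost = 110.0 $/kg
  material J: E = 107.8 GPa, ρ = 8520 kg/m³, cost = 6.173 $/kg
  material P: E = 332.5 GPa, ρ = 10290 kg/m³, cost = 30.86 $/kg
  material S: E = 106.0 GPa, ρ = 8826 kg/m³, cost = 9.600 $/kg
  material J: M = 2.05 MN·m per $
  material U: M = 1.44 MN·m per $
  material S: M = 1.25 MN·m per $
  material P: M = 1.05 MN·m per $
  material L: M = 0.868 MN·m per $
Material J has the largest M.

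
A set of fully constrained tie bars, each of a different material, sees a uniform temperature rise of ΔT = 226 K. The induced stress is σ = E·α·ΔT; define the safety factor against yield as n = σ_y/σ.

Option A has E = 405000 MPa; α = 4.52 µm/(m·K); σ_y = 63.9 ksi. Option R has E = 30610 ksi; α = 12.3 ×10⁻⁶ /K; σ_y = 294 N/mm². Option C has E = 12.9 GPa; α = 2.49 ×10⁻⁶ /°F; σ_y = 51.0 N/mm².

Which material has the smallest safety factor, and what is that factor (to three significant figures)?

option R, n = 0.501

With everything in SI (GPa, ×10⁻⁶/K, MPa):
  option A: E = 405.0, α = 4.52, σ_y = 440.6 → σ = 414 MPa, n = 1.06
  option R: E = 211.0, α = 12.3, σ_y = 294.0 → σ = 587 MPa, n = 0.501
  option C: E = 12.90, α = 4.48, σ_y = 51.00 → σ = 13.1 MPa, n = 3.90
The minimum is option R at n = 0.501.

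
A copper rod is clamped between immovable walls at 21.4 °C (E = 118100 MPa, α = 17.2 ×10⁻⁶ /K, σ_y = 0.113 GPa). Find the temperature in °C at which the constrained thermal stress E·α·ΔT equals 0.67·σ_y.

58.7 °C

E = 118100 MPa = 118.1 GPa.
σ_y = 0.113 GPa = 113.0 MPa.
E·α·ΔT = 75.71 MPa ⇒ ΔT = 75.71 / (118.1×10³ × 17.2×10⁻⁶) = 37.27 K.
T = 21.4 + 37.27 = 58.67 °C.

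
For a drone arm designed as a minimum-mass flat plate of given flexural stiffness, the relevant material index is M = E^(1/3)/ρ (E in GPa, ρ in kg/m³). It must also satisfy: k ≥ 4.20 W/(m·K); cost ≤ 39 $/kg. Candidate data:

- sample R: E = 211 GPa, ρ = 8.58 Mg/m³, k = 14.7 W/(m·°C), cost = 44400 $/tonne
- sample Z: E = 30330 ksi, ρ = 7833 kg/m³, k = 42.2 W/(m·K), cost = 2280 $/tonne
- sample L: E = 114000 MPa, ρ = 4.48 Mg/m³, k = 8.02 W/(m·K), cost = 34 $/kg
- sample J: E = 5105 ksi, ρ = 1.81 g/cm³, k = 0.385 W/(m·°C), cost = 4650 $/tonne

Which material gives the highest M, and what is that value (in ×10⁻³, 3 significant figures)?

sample L, M = 1.08×10⁻³

Screen on constraints: k ≥ 4.20 W/(m·K); cost ≤ 39 $/kg. Survivors: sample Z, sample L.
Putting every candidate on a common basis:
  sample Z: E = 209.1 GPa, ρ = 7833 kg/m³
  sample L: E = 114.0 GPa, ρ = 4480 kg/m³
  sample L: M = 1.08×10⁻³
  sample Z: M = 0.758×10⁻³
Sample L has the largest M.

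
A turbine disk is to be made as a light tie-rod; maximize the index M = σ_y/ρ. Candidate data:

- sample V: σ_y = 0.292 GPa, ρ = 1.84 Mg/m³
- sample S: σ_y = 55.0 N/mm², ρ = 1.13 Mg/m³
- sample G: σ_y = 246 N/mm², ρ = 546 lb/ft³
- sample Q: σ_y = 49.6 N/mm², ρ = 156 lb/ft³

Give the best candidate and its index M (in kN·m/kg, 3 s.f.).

In SI units:
  sample V: σ_y = 292.0 MPa, ρ = 1840 kg/m³
  sample S: σ_y = 55.00 MPa, ρ = 1130 kg/m³
  sample G: σ_y = 246.0 MPa, ρ = 8746 kg/m³
  sample Q: σ_y = 49.60 MPa, ρ = 2499 kg/m³
  sample V: M = 159 kN·m/kg
  sample S: M = 48.7 kN·m/kg
  sample G: M = 28.1 kN·m/kg
  sample Q: M = 19.8 kN·m/kg
The maximum is for sample V.

sample V, M = 159 kN·m/kg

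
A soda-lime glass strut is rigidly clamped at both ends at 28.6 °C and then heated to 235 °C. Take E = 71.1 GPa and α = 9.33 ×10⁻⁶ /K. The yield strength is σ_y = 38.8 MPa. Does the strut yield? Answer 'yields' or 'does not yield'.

ΔT = 206.4 K. Constrained thermal stress σ = E·α·ΔT = 71.10×10³ MPa × 9.33×10⁻⁶ × 206.4 = 137 MPa (compressive).
Compare to σ_y = 38.8 MPa: σ ≥ σ_y, so it yields.

yields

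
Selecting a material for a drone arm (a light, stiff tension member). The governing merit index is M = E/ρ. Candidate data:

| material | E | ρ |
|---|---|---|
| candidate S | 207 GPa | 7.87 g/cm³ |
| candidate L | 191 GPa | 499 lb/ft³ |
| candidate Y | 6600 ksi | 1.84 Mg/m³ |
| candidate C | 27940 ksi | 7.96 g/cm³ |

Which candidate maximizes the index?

Convert each candidate to consistent units, then evaluate M:
  candidate S: E = 207.0 GPa, ρ = 7870 kg/m³
  candidate L: E = 191.0 GPa, ρ = 7993 kg/m³
  candidate Y: E = 45.51 GPa, ρ = 1840 kg/m³
  candidate C: E = 192.6 GPa, ρ = 7960 kg/m³
  candidate S: M = 26.3 MN·m/kg
  candidate Y: M = 24.7 MN·m/kg
  candidate C: M = 24.2 MN·m/kg
  candidate L: M = 23.9 MN·m/kg
The maximum is for candidate S.

candidate S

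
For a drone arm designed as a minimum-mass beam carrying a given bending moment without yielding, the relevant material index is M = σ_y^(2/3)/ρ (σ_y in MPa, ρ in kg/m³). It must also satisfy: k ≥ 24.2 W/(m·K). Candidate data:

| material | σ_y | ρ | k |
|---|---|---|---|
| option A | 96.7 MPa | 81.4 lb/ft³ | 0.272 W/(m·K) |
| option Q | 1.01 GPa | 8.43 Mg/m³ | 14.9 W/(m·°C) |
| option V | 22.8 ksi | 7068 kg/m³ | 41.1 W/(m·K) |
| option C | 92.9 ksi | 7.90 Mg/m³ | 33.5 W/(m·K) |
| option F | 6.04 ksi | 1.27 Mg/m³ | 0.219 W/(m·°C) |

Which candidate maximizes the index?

option C

Screen on constraints: k ≥ 24.2 W/(m·K). Survivors: option V, option C.
In SI units:
  option V: σ_y = 157.2 MPa, ρ = 7068 kg/m³
  option C: σ_y = 640.5 MPa, ρ = 7900 kg/m³
  option C: M = 9.41×10⁻³
  option V: M = 4.12×10⁻³
The maximum is for option C.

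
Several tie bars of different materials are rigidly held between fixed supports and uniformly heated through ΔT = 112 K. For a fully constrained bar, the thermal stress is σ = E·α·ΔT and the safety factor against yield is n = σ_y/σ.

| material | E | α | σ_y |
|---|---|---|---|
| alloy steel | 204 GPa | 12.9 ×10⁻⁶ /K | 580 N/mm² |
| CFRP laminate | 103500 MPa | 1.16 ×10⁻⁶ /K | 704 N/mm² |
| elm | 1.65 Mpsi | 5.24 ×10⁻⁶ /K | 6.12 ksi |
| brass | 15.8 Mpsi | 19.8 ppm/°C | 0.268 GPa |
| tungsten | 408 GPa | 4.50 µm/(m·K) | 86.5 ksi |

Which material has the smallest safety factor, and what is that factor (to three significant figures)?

In consistent units (E in GPa, α in ×10⁻⁶/K, σ_y in MPa):
  alloy steel: E = 204.0, α = 12.9, σ_y = 580.0 → σ = 295 MPa, n = 1.97
  CFRP laminate: E = 103.5, α = 1.16, σ_y = 704.0 → σ = 13.4 MPa, n = 52.4
  elm: E = 11.38, α = 5.24, σ_y = 42.20 → σ = 6.68 MPa, n = 6.32
  brass: E = 108.9, α = 19.8, σ_y = 268.0 → σ = 242 MPa, n = 1.11
  tungsten: E = 408.0, α = 4.50, σ_y = 596.4 → σ = 206 MPa, n = 2.90
The minimum is brass at n = 1.11.

brass, n = 1.11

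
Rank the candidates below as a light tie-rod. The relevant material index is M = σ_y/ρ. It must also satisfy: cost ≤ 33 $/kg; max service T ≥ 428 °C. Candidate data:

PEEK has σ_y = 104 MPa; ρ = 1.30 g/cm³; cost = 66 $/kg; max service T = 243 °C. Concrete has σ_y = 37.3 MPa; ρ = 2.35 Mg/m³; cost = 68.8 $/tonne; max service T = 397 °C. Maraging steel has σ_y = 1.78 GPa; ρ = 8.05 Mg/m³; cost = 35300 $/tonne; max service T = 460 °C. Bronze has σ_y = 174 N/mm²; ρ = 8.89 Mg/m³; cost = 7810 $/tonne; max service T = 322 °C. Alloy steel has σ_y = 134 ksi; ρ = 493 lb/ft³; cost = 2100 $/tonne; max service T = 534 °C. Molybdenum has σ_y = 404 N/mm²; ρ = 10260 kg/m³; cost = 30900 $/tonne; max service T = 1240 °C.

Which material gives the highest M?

alloy steel

Screen on constraints: cost ≤ 33 $/kg; max service T ≥ 428 °C. Survivors: alloy steel, molybdenum.
After converting to SI:
  alloy steel: σ_y = 923.9 MPa, ρ = 7897 kg/m³
  molybdenum: σ_y = 404.0 MPa, ρ = 10260 kg/m³
  alloy steel: M = 117 kN·m/kg
  molybdenum: M = 39.4 kN·m/kg
Highest index: alloy steel.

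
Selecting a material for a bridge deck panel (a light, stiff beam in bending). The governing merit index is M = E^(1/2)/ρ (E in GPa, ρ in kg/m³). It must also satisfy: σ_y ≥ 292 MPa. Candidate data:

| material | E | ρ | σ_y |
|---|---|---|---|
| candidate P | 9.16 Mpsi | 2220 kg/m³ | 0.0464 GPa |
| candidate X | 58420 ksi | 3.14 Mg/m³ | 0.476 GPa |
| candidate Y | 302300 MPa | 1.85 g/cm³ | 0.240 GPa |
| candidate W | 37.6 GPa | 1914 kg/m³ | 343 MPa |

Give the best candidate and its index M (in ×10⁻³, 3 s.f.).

Screen on constraints: σ_y ≥ 292 MPa. Survivors: candidate X, candidate W.
Normalizing units and computing the index:
  candidate X: E = 402.8 GPa, ρ = 3140 kg/m³
  candidate W: E = 37.60 GPa, ρ = 1914 kg/m³
  candidate X: M = 6.39×10⁻³
  candidate W: M = 3.20×10⁻³
Candidate X has the largest M.

candidate X, M = 6.39×10⁻³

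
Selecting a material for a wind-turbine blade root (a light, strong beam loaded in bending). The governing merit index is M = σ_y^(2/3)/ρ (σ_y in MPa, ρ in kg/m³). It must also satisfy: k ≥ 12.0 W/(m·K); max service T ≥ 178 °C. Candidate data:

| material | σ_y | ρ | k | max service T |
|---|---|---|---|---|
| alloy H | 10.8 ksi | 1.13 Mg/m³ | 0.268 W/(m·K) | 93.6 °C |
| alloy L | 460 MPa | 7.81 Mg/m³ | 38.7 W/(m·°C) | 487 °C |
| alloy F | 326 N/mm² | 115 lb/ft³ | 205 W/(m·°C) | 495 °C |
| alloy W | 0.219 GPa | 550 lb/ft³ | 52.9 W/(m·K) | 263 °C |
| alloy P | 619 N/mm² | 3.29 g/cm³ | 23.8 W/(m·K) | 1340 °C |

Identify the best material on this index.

Screen on constraints: k ≥ 12.0 W/(m·K); max service T ≥ 178 °C. Survivors: alloy L, alloy F, alloy W, alloy P.
Putting every candidate on a common basis:
  alloy L: σ_y = 460.0 MPa, ρ = 7810 kg/m³
  alloy F: σ_y = 326.0 MPa, ρ = 1842 kg/m³
  alloy W: σ_y = 219.0 MPa, ρ = 8810 kg/m³
  alloy P: σ_y = 619.0 MPa, ρ = 3290 kg/m³
  alloy F: M = 25.7×10⁻³
  alloy P: M = 22.1×10⁻³
  alloy L: M = 7.63×10⁻³
  alloy W: M = 4.12×10⁻³
Alloy F ranks first.

alloy F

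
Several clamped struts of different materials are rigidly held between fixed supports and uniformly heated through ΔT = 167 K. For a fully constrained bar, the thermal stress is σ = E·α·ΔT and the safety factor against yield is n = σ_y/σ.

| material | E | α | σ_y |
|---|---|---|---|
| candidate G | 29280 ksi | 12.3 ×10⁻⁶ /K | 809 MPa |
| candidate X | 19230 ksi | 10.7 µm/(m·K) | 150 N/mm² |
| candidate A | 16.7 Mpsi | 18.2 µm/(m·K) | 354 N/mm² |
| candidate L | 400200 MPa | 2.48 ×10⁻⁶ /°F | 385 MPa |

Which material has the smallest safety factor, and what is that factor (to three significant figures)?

Per material, after unit conversion:
  candidate G: E = 201.9, α = 12.3, σ_y = 809.0 → σ = 415 MPa, n = 1.95
  candidate X: E = 132.6, α = 10.7, σ_y = 150.0 → σ = 237 MPa, n = 0.633
  candidate A: E = 115.1, α = 18.2, σ_y = 354.0 → σ = 350 MPa, n = 1.01
  candidate L: E = 400.2, α = 4.46, σ_y = 385.0 → σ = 298 MPa, n = 1.29
Candidate X has the lowest safety factor, n = 0.633.

candidate X, n = 0.633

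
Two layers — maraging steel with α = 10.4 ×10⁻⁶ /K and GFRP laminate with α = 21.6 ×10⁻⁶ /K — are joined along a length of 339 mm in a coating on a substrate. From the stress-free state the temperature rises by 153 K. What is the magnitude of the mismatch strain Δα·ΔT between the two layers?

1.71×10⁻³

Δα = |10.4 − 21.6|×10⁻⁶/K = 11.2×10⁻⁶/K.
Mismatch strain = Δα·ΔT = 11.2×10⁻⁶ × 153.0 = 1.71×10⁻³.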